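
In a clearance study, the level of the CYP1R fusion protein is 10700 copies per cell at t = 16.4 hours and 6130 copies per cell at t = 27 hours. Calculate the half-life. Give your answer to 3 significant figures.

13.2 hours

Over Δt = 27 − 16.4 = 10.6 hours, the level fell by a factor of 10700/6130 ≈ 1.7455.
n = log₂(1.7455) ≈ 0.80365 half-lives, so t½ = 10.6/0.80365 ≈ 13.19 hours.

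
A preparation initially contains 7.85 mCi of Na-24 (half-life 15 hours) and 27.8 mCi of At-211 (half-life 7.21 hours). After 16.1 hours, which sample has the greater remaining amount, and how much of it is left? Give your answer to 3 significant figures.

At-211, 5.91 mCi

Na-24: 7.85 × (1/2)^1.0733 ≈ 3.7305 mCi.
At-211: 27.8 × (1/2)^2.233 ≈ 5.9135 mCi.
At-211 has more remaining, at ≈ 5.9135 mCi.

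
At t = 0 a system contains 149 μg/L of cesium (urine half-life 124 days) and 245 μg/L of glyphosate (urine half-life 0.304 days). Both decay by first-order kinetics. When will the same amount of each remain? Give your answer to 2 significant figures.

Set 149·(1/2)^(t/124) = 245·(1/2)^(t/0.304).
Taking log₂: log₂(149/245) = t·(1/124 − 1/0.304).
log₂(0.60816) = -0.71747; 1/124 − 1/0.304 = -3.2814.
t = -0.71747 / -3.2814 ≈ 0.21865 days.

0.22 days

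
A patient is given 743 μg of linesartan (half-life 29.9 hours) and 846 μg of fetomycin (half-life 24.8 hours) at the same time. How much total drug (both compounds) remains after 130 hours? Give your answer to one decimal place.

linesartan: 743 × (1/2)^(130/29.9) = 743 × (1/2)^4.3478 ≈ 36.489 μg.
fetomycin: 846 × (1/2)^(130/24.8) = 846 × (1/2)^5.2419 ≈ 22.356 μg.
Total = 36.489 + 22.356 ≈ 58.845 μg.

58.8 μg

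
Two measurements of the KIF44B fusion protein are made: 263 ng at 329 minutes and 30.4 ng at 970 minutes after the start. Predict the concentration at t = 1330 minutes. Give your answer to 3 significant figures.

9.05 ng

Over Δt = 970 − 329 = 641 minutes, the level fell by a factor of 263/30.4 ≈ 8.6513.
n = log₂(8.6513) ≈ 3.1129 half-lives, so t½ = 641/3.1129 ≈ 205.92 minutes.
From t = 970 to t = 1330: 30.4 × (1/2)^((1330−970)/205.92) ≈ 9.0487 ng.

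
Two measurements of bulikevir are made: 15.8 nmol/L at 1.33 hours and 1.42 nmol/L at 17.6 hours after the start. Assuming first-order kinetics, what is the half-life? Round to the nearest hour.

5 hours

Over Δt = 17.6 − 1.33 = 16.27 hours, the level fell by a factor of 15.8/1.42 ≈ 11.127.
n = log₂(11.127) ≈ 3.476 half-lives, so t½ = 16.27/3.476 ≈ 4.6807 hours.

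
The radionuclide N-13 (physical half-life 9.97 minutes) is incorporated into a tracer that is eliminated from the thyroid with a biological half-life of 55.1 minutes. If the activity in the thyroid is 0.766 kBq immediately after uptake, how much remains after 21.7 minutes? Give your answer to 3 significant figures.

0.129 kBq

1/t_eff = 1/t_phys + 1/t_biol = 1/9.97 + 1/55.1 = 0.11845 per minute.
t_eff = 9.97 × 55.1 / (9.97 + 55.1) ≈ 8.4424 minutes.
Remaining = 0.766 × (1/2)^(21.7/8.4424) = 0.766 × (1/2)^2.5704 ≈ 0.12897 kBq.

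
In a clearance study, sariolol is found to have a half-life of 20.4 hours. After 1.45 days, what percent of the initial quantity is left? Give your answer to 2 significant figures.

1.45 days = 34.8 hours.
n = 34.8/20.4 ≈ 1.7059 half-lives.
Fraction remaining = (1/2)^1.7059 ≈ 0.30653, i.e. 30.653%.

31%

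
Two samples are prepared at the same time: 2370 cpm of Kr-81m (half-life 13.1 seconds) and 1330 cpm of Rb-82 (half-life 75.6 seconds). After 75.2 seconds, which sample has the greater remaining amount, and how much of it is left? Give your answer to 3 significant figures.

Rb-82, 667 cpm

Kr-81m: 2370 × (1/2)^5.7405 ≈ 44.33 cpm.
Rb-82: 1330 × (1/2)^0.99471 ≈ 667.44 cpm.
Rb-82 has more remaining, at ≈ 667.44 cpm.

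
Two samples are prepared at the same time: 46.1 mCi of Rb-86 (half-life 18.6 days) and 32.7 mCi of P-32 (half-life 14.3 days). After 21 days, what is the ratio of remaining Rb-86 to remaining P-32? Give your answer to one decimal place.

1.8

Rb-86: 46.1 × (1/2)^(21/18.6) = 46.1 × (1/2)^1.129 ≈ 21.078 mCi.
P-32: 32.7 × (1/2)^(21/14.3) = 32.7 × (1/2)^1.4685 ≈ 11.816 mCi.
Ratio ≈ 21.078 / 11.816 ≈ 1.7838.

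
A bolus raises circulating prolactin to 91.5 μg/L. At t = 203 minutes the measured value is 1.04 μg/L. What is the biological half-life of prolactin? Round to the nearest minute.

31 minutes

A/A₀ = 1.04/91.5 ≈ 0.011366.
n = log₂(87.981) ≈ 6.4591 half-lives elapsed in 203 minutes.
t½ = 203/6.4591 ≈ 31.428 minutes.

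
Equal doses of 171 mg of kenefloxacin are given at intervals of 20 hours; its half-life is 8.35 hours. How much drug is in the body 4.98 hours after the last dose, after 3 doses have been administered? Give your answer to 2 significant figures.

The 3 doses were given 44.98, 24.98, 4.98 hours ago.
Total = 171·(1/2)^(44.98/8.35) + 171·(1/2)^(24.98/8.35) + 171·(1/2)^(4.98/8.35)
      = 4.087 + 21.5 + 113.1 ≈ 138.69 mg.

140 mg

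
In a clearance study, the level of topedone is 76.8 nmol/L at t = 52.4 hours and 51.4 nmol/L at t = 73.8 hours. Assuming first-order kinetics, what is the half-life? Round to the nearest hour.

Over Δt = 73.8 − 52.4 = 21.4 hours, the level fell by a factor of 76.8/51.4 ≈ 1.4942.
n = log₂(1.4942) ≈ 0.57934 half-lives, so t½ = 21.4/0.57934 ≈ 36.939 hours.

37 hours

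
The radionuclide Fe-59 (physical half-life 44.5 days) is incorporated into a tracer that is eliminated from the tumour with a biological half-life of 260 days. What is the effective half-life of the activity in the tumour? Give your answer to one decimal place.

38.0 days

1/t_eff = 1/t_phys + 1/t_biol = 1/44.5 + 1/260 = 0.026318 per day.
t_eff = 44.5 × 260 / (44.5 + 260) ≈ 37.997 days.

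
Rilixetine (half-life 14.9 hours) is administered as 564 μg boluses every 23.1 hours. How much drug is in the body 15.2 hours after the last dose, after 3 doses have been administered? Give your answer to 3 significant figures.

The 3 doses were given 61.4, 38.3, 15.2 hours ago.
Total = 564·(1/2)^(61.4/14.9) + 564·(1/2)^(38.3/14.9) + 564·(1/2)^(15.2/14.9)
      = 32.419 + 94.949 + 278.09 ≈ 405.46 μg.

405 μg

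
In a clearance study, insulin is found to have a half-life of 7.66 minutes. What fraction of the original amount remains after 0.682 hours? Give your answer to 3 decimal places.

0.025

0.682 hours = 40.92 minutes.
n = 40.92/7.66 ≈ 5.342 half-lives.
Fraction remaining = (1/2)^5.342 ≈ 0.024654.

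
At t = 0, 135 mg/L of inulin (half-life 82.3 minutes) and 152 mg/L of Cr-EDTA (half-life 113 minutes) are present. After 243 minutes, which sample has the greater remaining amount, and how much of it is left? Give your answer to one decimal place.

Cr-EDTA, 34.2 mg/L

inulin: 135 × (1/2)^2.9526 ≈ 17.438 mg/L.
Cr-EDTA: 152 × (1/2)^2.1504 ≈ 34.237 mg/L.
Cr-EDTA has more remaining, at ≈ 34.237 mg/L.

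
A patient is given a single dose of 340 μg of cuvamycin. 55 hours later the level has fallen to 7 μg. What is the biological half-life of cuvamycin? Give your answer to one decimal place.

9.8 hours

A/A₀ = 7/340 ≈ 0.020588.
n = log₂(48.571) ≈ 5.602 half-lives elapsed in 55 hours.
t½ = 55/5.602 ≈ 9.8179 hours.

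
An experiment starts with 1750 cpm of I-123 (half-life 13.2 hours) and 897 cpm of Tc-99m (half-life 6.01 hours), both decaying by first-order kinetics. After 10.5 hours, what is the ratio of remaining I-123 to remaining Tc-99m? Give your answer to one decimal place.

3.8

I-123: 1750 × (1/2)^(10.5/13.2) = 1750 × (1/2)^0.79545 ≈ 1008.3 cpm.
Tc-99m: 897 × (1/2)^(10.5/6.01) = 897 × (1/2)^1.7471 ≈ 267.22 cpm.
Ratio ≈ 1008.3 / 267.22 ≈ 3.7733.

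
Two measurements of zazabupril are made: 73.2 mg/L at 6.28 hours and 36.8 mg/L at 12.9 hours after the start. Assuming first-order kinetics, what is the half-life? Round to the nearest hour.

Over Δt = 12.9 − 6.28 = 6.62 hours, the level fell by a factor of 73.2/36.8 ≈ 1.9891.
n = log₂(1.9891) ≈ 0.99214 half-lives, so t½ = 6.62/0.99214 ≈ 6.6725 hours.

7 hours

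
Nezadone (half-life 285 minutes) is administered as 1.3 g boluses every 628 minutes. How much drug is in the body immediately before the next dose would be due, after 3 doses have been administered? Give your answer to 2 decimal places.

The 3 doses were given 1884, 1256, 628 minutes ago.
Total = 1.3·(1/2)^(1884/285) + 1.3·(1/2)^(1256/285) + 1.3·(1/2)^(628/285)
      = 0.013304 + 0.061277 + 0.28224 ≈ 0.35682 g.

0.36 g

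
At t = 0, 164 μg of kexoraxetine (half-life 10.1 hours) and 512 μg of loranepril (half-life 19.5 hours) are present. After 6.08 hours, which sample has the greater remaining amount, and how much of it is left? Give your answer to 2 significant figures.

kexoraxetine: 164 × (1/2)^0.60198 ≈ 108.05 μg.
loranepril: 512 × (1/2)^0.31179 ≈ 412.49 μg.
Loranepril has more remaining, at ≈ 412.49 μg.

loranepril, 410 μg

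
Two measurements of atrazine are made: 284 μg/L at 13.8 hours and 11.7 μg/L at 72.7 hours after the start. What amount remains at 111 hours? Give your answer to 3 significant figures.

1.47 μg/L

Over Δt = 72.7 − 13.8 = 58.9 hours, the level fell by a factor of 284/11.7 ≈ 24.274.
n = log₂(24.274) ≈ 4.6013 half-lives, so t½ = 58.9/4.6013 ≈ 12.801 hours.
From t = 72.7 to t = 111: 11.7 × (1/2)^((111−72.7)/12.801) ≈ 1.4706 μg/L.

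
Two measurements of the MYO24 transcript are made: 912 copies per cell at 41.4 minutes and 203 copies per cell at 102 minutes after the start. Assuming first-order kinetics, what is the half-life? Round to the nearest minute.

Over Δt = 102 − 41.4 = 60.6 minutes, the level fell by a factor of 912/203 ≈ 4.4926.
n = log₂(4.4926) ≈ 2.1676 half-lives, so t½ = 60.6/2.1676 ≈ 27.958 minutes.

28 minutes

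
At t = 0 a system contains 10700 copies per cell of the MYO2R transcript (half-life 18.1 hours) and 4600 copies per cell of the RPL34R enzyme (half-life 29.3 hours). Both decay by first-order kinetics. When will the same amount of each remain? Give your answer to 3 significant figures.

57.7 hours

Set 10700·(1/2)^(t/18.1) = 4600·(1/2)^(t/29.3).
Taking log₂: log₂(10700/4600) = t·(1/18.1 − 1/29.3).
log₂(2.3261) = 1.2179; 1/18.1 − 1/29.3 = 0.021119.
t = 1.2179 / 0.021119 ≈ 57.669 hours.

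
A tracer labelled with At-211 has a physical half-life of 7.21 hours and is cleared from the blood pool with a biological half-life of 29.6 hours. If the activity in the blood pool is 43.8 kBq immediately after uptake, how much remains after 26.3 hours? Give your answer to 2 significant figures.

1/t_eff = 1/t_phys + 1/t_biol = 1/7.21 + 1/29.6 = 0.17248 per hour.
t_eff = 7.21 × 29.6 / (7.21 + 29.6) ≈ 5.7978 hours.
Remaining = 43.8 × (1/2)^(26.3/5.7978) = 43.8 × (1/2)^4.5362 ≈ 1.8877 kBq.

1.9 kBq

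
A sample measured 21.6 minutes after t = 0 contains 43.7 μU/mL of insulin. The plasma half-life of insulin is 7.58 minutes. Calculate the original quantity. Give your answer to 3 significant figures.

Number of half-lives elapsed: n = 21.6/7.58 ≈ 2.8496.
A₀ = A × 2^n = 43.7 × 2^2.8496 = 43.7 × 7.208 ≈ 314.99 μU/mL.

315 μU/mL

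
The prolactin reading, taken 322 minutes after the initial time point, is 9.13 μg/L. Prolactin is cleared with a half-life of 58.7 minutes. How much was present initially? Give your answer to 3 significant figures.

Number of half-lives elapsed: n = 322/58.7 ≈ 5.4855.
A₀ = A × 2^n = 9.13 × 2^5.4855 = 9.13 × 44.803 ≈ 409.05 μg/L.

409 μg/L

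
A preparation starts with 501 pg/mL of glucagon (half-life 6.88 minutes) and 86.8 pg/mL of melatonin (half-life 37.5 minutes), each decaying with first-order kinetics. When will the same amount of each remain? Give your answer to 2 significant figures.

21 minutes

Set 501·(1/2)^(t/6.88) = 86.8·(1/2)^(t/37.5).
Taking log₂: log₂(501/86.8) = t·(1/6.88 − 1/37.5).
log₂(5.7719) = 2.529; 1/6.88 − 1/37.5 = 0.11868.
t = 2.529 / 0.11868 ≈ 21.309 minutes.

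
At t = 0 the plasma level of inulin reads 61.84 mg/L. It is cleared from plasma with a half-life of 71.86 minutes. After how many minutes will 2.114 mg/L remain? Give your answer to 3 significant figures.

350 minutes

Fraction remaining = 2.114/61.84 ≈ 0.034185.
n = log₂(61.84/2.114) = ln(29.253)/ln 2 ≈ 4.8705 half-lives.
t = n × t½ = 4.8705 × 71.86 ≈ 349.99 minutes.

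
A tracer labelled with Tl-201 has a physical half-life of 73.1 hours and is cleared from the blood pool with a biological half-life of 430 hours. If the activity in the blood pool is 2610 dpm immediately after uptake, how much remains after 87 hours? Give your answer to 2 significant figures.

1/t_eff = 1/t_phys + 1/t_biol = 1/73.1 + 1/430 = 0.016005 per hour.
t_eff = 73.1 × 430 / (73.1 + 430) ≈ 62.479 hours.
Remaining = 2610 × (1/2)^(87/62.479) = 2610 × (1/2)^1.3925 ≈ 994.18 dpm.

990 dpm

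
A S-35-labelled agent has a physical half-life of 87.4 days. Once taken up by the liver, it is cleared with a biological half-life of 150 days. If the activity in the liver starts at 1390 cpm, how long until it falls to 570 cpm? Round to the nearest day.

71 days

1/t_eff = 1/t_phys + 1/t_biol = 1/87.4 + 1/150 = 0.018108 per day.
t_eff = 87.4 × 150 / (87.4 + 150) ≈ 55.223 days.
n = log₂(1390/570) ≈ 1.2861; t = 1.2861 × 55.223 ≈ 71.02 days.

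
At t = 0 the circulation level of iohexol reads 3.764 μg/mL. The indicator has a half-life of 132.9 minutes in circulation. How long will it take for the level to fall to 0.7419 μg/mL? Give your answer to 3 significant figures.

Fraction remaining = 0.7419/3.764 ≈ 0.1971.
n = log₂(3.764/0.7419) = ln(5.0735)/ln 2 ≈ 2.343 half-lives.
t = n × t½ = 2.343 × 132.9 ≈ 311.38 minutes.

311 minutes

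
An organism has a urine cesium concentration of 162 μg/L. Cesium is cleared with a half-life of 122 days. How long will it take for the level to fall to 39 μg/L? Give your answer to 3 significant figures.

Fraction remaining = 39/162 ≈ 0.24074.
n = log₂(162/39) = ln(4.1538)/ln 2 ≈ 2.0544 half-lives.
t = n × t½ = 2.0544 × 122 ≈ 250.64 days.

251 days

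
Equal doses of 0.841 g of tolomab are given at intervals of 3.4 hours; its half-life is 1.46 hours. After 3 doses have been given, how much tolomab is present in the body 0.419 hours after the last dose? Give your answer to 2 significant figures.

0.85 g

The 3 doses were given 7.219, 3.819, 0.419 hours ago.
Total = 0.841·(1/2)^(7.219/1.46) + 0.841·(1/2)^(3.819/1.46) + 0.841·(1/2)^(0.419/1.46)
      = 0.027312 + 0.13721 + 0.68929 ≈ 0.85381 g.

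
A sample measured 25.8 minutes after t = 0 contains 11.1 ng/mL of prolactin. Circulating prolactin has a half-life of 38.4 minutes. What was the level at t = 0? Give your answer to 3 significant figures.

17.7 ng/mL

Number of half-lives elapsed: n = 25.8/38.4 ≈ 0.67188.
A₀ = A × 2^n = 11.1 × 2^0.67188 = 11.1 × 1.5931 ≈ 17.684 ng/mL.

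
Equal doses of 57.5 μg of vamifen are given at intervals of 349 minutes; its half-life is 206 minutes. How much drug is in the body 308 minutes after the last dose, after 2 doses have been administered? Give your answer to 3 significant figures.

26.7 μg

The 2 doses were given 657, 308 minutes ago.
Total = 57.5·(1/2)^(657/206) + 57.5·(1/2)^(308/206)
      = 6.3036 + 20.398 ≈ 26.701 μg.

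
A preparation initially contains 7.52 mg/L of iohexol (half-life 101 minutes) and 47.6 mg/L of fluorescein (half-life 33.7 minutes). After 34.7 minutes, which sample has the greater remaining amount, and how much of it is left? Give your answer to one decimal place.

iohexol: 7.52 × (1/2)^0.34356 ≈ 5.9265 mg/L.
fluorescein: 47.6 × (1/2)^1.0297 ≈ 23.315 mg/L.
Fluorescein has more remaining, at ≈ 23.315 mg/L.

fluorescein, 23.3 mg/L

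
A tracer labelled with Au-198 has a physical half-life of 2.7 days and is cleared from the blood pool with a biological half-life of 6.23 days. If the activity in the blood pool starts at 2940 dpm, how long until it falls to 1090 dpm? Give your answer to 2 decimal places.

1/t_eff = 1/t_phys + 1/t_biol = 1/2.7 + 1/6.23 = 0.53088 per day.
t_eff = 2.7 × 6.23 / (2.7 + 6.23) ≈ 1.8837 days.
n = log₂(2940/1090) ≈ 1.4315; t = 1.4315 × 1.8837 ≈ 2.6964 days.

2.70 days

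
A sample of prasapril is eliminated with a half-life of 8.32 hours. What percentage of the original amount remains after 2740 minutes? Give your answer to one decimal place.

2740 minutes = 45.6667 hours.
n = 45.6667/8.32 ≈ 5.4888 half-lives.
Fraction remaining = (1/2)^5.4888 ≈ 0.02227, i.e. 2.227%.

2.2%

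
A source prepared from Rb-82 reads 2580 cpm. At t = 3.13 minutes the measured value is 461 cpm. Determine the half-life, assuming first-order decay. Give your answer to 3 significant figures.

1.26 minutes

A/A₀ = 461/2580 ≈ 0.17868.
n = log₂(5.5965) ≈ 2.4845 half-lives elapsed in 3.13 minutes.
t½ = 3.13/2.4845 ≈ 1.2598 minutes.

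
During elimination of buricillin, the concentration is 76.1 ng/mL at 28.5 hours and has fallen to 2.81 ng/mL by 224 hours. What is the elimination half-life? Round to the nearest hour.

41 hours

Over Δt = 224 − 28.5 = 195.5 hours, the level fell by a factor of 76.1/2.81 ≈ 27.082.
n = log₂(27.082) ≈ 4.7593 half-lives, so t½ = 195.5/4.7593 ≈ 41.078 hours.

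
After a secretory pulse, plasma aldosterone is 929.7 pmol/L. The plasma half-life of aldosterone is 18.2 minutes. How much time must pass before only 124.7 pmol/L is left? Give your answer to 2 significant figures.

Fraction remaining = 124.7/929.7 ≈ 0.13413.
n = log₂(929.7/124.7) = ln(7.4555)/ln 2 ≈ 2.8983 half-lives.
t = n × t½ = 2.8983 × 18.2 ≈ 52.749 minutes.

53 minutes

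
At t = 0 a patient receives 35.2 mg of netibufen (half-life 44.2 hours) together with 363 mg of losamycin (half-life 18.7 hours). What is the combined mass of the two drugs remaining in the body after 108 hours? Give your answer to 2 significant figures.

13 mg

netibufen: 35.2 × (1/2)^(108/44.2) = 35.2 × (1/2)^2.4434 ≈ 6.4713 mg.
losamycin: 363 × (1/2)^(108/18.7) = 363 × (1/2)^5.7754 ≈ 6.6273 mg.
Total = 6.4713 + 6.6273 ≈ 13.099 mg.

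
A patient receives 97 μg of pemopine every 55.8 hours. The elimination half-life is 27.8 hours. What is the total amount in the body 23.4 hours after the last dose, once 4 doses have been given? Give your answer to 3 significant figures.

71.8 μg

The 4 doses were given 190.8, 135, 79.2, 23.4 hours ago.
Total = 97·(1/2)^(190.8/27.8) + 97·(1/2)^(135/27.8) + 97·(1/2)^(79.2/27.8) + 97·(1/2)^(23.4/27.8)
      = 0.83312 + 3.3492 + 13.464 + 54.124 ≈ 71.769 μg.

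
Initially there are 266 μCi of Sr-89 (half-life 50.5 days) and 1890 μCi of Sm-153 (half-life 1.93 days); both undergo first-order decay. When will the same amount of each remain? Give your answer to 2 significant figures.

5.7 days

Set 266·(1/2)^(t/50.5) = 1890·(1/2)^(t/1.93).
Taking log₂: log₂(266/1890) = t·(1/50.5 − 1/1.93).
log₂(0.14074) = -2.8289; 1/50.5 − 1/1.93 = -0.49833.
t = -2.8289 / -0.49833 ≈ 5.6767 days.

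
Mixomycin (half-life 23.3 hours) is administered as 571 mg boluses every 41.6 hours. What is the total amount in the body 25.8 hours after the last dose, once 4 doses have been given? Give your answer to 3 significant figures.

371 mg

The 4 doses were given 150.6, 109, 67.4, 25.8 hours ago.
Total = 571·(1/2)^(150.6/23.3) + 571·(1/2)^(109/23.3) + 571·(1/2)^(67.4/23.3) + 571·(1/2)^(25.8/23.3)
      = 6.4703 + 22.304 + 76.886 + 265.04 ≈ 370.7 mg.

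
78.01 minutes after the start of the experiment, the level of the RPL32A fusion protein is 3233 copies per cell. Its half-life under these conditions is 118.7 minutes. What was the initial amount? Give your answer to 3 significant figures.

Number of half-lives elapsed: n = 78.01/118.7 ≈ 0.6572.
A₀ = A × 2^n = 3233 × 2^0.6572 = 3233 × 1.577 ≈ 5098.5 copies per cell.

5100 copies per cell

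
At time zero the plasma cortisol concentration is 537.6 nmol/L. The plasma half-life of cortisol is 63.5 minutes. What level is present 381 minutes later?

8.4 nmol/L

Elapsed time is 6 half-lives (381/63.5).
Each half-life halves the amount: 537.6 × (1/2)^6 = 537.6/64 = 8.4 nmol/L.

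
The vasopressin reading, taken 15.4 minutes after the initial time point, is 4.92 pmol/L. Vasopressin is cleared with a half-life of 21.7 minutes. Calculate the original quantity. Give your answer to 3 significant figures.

Number of half-lives elapsed: n = 15.4/21.7 ≈ 0.70968.
A₀ = A × 2^n = 4.92 × 2^0.70968 = 4.92 × 1.6354 ≈ 8.0464 pmol/L.

8.05 pmol/L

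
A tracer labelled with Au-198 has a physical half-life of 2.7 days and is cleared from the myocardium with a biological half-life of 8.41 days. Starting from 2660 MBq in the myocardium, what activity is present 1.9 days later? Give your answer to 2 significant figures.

1400 MBq

1/t_eff = 1/t_phys + 1/t_biol = 1/2.7 + 1/8.41 = 0.48928 per day.
t_eff = 2.7 × 8.41 / (2.7 + 8.41) ≈ 2.0438 days.
Remaining = 2660 × (1/2)^(1.9/2.0438) = 2660 × (1/2)^0.92963 ≈ 1396.5 MBq.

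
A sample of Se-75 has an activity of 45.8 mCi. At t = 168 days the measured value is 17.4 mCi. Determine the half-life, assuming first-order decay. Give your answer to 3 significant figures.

120 days

A/A₀ = 17.4/45.8 ≈ 0.37991.
n = log₂(2.6322) ≈ 1.3963 half-lives elapsed in 168 days.
t½ = 168/1.3963 ≈ 120.32 days.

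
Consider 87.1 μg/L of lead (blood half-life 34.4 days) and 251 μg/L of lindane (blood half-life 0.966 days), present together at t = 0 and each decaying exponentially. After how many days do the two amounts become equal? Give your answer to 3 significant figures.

Set 87.1·(1/2)^(t/34.4) = 251·(1/2)^(t/0.966).
Taking log₂: log₂(87.1/251) = t·(1/34.4 − 1/0.966).
log₂(0.34701) = -1.5269; 1/34.4 − 1/0.966 = -1.0061.
t = -1.5269 / -1.0061 ≈ 1.5176 days.

1.52 days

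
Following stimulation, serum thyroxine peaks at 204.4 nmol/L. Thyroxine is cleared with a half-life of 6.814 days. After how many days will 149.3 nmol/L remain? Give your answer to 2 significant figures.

Fraction remaining = 149.3/204.4 ≈ 0.73043.
n = log₂(204.4/149.3) = ln(1.3691)/ln 2 ≈ 0.45318 half-lives.
t = n × t½ = 0.45318 × 6.814 ≈ 3.088 days.

3.1 days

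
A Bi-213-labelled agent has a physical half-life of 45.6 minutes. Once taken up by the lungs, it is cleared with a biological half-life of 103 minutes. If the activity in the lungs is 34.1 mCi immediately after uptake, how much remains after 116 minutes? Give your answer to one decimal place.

1/t_eff = 1/t_phys + 1/t_biol = 1/45.6 + 1/103 = 0.031639 per minute.
t_eff = 45.6 × 103 / (45.6 + 103) ≈ 31.607 minutes.
Remaining = 34.1 × (1/2)^(116/31.607) = 34.1 × (1/2)^3.6701 ≈ 2.6789 mCi.

2.7 mCi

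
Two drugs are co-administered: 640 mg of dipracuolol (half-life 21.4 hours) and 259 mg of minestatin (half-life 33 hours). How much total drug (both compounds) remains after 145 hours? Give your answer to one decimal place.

18.2 mg

dipracuolol: 640 × (1/2)^(145/21.4) = 640 × (1/2)^6.7757 ≈ 5.841 mg.
minestatin: 259 × (1/2)^(145/33) = 259 × (1/2)^4.3939 ≈ 12.319 mg.
Total = 5.841 + 12.319 ≈ 18.161 mg.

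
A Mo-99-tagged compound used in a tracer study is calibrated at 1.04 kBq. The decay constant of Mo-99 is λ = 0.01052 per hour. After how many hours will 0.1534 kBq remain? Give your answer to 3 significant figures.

t½ = ln 2 / λ = 0.69315 / 0.01052 ≈ 65.889 hours.
Fraction remaining = 0.1534/1.04 ≈ 0.1475.
n = log₂(1.04/0.1534) = ln(6.7797)/ln 2 ≈ 2.7612 half-lives.
t = n × t½ = 2.7612 × 65.889 ≈ 181.93 hours.

182 hours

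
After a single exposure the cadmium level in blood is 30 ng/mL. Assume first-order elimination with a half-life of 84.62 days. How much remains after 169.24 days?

Elapsed time is 2 half-lives (169.24/84.62).
Each half-life halves the amount: 30 × (1/2)^2 = 30/4 = 7.5 ng/mL.

7.5 ng/mL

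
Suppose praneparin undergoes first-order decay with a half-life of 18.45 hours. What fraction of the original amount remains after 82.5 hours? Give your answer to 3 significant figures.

n = 82.5/18.45 ≈ 4.4715 half-lives.
Fraction remaining = (1/2)^4.4715 ≈ 0.045074.

0.0451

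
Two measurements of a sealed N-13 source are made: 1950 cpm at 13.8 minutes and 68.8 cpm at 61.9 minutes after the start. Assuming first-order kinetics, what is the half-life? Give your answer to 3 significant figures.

Over Δt = 61.9 − 13.8 = 48.1 minutes, the level fell by a factor of 1950/68.8 ≈ 28.343.
n = log₂(28.343) ≈ 4.8249 half-lives, so t½ = 48.1/4.8249 ≈ 9.9691 minutes.

9.97 minutes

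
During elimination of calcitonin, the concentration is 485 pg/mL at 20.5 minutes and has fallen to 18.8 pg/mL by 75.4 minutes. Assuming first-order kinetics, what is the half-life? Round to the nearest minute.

12 minutes

Over Δt = 75.4 − 20.5 = 54.9 minutes, the level fell by a factor of 485/18.8 ≈ 25.798.
n = log₂(25.798) ≈ 4.6892 half-lives, so t½ = 54.9/4.6892 ≈ 11.708 minutes.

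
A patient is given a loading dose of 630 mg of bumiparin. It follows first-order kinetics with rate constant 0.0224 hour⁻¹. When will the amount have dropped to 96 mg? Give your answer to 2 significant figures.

84 hours

t½ = ln 2 / λ = 0.69315 / 0.0224 ≈ 30.944 hours.
Fraction remaining = 96/630 ≈ 0.15238.
n = log₂(630/96) = ln(6.5625)/ln 2 ≈ 2.7142 half-lives.
t = n × t½ = 2.7142 × 30.944 ≈ 83.99 hours.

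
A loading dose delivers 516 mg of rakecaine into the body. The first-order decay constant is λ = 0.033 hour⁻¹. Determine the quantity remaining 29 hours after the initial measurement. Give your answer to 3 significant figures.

t½ = ln 2 / λ = 0.69315 / 0.033 ≈ 21.004 hours.
Number of half-lives: n = 29/21.004 ≈ 1.3807.
Remaining = 516 × (1/2)^1.3807 = 516 × 0.38404 ≈ 198.17 mg.

198 mg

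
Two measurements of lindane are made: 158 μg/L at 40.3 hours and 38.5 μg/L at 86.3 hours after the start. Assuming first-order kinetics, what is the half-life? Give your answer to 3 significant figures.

22.6 hours

Over Δt = 86.3 − 40.3 = 46 hours, the level fell by a factor of 158/38.5 ≈ 4.1039.
n = log₂(4.1039) ≈ 2.037 half-lives, so t½ = 46/2.037 ≈ 22.582 hours.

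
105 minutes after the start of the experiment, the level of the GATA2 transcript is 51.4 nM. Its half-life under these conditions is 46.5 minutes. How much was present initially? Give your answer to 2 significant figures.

250 nM

Number of half-lives elapsed: n = 105/46.5 ≈ 2.2581.
A₀ = A × 2^n = 51.4 × 2^2.2581 = 51.4 × 4.7835 ≈ 245.87 nM.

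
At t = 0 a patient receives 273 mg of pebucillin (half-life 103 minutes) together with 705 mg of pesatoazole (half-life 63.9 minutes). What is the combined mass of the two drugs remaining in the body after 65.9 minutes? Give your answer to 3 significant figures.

520 mg

pebucillin: 273 × (1/2)^(65.9/103) = 273 × (1/2)^0.63981 ≈ 175.21 mg.
pesatoazole: 705 × (1/2)^(65.9/63.9) = 705 × (1/2)^1.0313 ≈ 344.93 mg.
Total = 175.21 + 344.93 ≈ 520.15 mg.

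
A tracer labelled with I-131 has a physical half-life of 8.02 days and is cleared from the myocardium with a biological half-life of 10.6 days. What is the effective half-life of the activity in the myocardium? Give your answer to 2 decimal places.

1/t_eff = 1/t_phys + 1/t_biol = 1/8.02 + 1/10.6 = 0.21903 per day.
t_eff = 8.02 × 10.6 / (8.02 + 10.6) ≈ 4.5656 days.

4.57 days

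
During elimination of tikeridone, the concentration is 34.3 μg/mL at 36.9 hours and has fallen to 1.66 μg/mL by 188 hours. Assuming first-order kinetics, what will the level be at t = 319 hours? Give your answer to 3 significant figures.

0.120 μg/mL

Over Δt = 188 − 36.9 = 151.1 hours, the level fell by a factor of 34.3/1.66 ≈ 20.663.
n = log₂(20.663) ≈ 4.369 half-lives, so t½ = 151.1/4.369 ≈ 34.585 hours.
From t = 188 to t = 319: 1.66 × (1/2)^((319−188)/34.585) ≈ 0.12019 μg/mL.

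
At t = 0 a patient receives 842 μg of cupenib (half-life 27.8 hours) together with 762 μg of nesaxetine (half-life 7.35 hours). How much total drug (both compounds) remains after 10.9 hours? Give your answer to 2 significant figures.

cupenib: 842 × (1/2)^(10.9/27.8) = 842 × (1/2)^0.39209 ≈ 641.63 μg.
nesaxetine: 762 × (1/2)^(10.9/7.35) = 762 × (1/2)^1.483 ≈ 272.6 μg.
Total = 641.63 + 272.6 ≈ 914.23 μg.

910 μg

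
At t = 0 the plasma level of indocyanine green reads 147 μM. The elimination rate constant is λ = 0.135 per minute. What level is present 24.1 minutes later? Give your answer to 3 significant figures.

t½ = ln 2 / λ = 0.69315 / 0.135 ≈ 5.1344 minutes.
Number of half-lives: n = 24.1/5.1344 ≈ 4.6938.
Remaining = 147 × (1/2)^4.6938 = 147 × 0.038639 ≈ 5.6799 μM.

5.68 μM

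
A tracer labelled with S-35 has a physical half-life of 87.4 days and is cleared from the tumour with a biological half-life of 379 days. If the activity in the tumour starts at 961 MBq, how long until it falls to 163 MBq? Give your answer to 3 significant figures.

182 days

1/t_eff = 1/t_phys + 1/t_biol = 1/87.4 + 1/379 = 0.01408 per day.
t_eff = 87.4 × 379 / (87.4 + 379) ≈ 71.022 days.
n = log₂(961/163) ≈ 2.5597; t = 2.5597 × 71.022 ≈ 181.79 days.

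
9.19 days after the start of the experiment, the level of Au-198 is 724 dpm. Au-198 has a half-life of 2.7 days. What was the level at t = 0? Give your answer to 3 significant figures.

Number of half-lives elapsed: n = 9.19/2.7 ≈ 3.4037.
A₀ = A × 2^n = 724 × 2^3.4037 = 724 × 10.583 ≈ 7662.2 dpm.

7660 dpm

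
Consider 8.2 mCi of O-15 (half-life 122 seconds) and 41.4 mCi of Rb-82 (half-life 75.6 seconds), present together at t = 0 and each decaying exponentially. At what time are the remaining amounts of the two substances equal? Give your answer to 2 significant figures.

460 seconds

Set 8.2·(1/2)^(t/122) = 41.4·(1/2)^(t/75.6).
Taking log₂: log₂(8.2/41.4) = t·(1/122 − 1/75.6).
log₂(0.19807) = -2.3359; 1/122 − 1/75.6 = -0.0050308.
t = -2.3359 / -0.0050308 ≈ 464.33 seconds.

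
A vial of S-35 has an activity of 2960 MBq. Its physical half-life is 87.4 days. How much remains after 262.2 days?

Elapsed time is 3 half-lives (262.2/87.4).
Each half-life halves the amount: 2960 × (1/2)^3 = 2960/8 = 370 MBq.

370 MBq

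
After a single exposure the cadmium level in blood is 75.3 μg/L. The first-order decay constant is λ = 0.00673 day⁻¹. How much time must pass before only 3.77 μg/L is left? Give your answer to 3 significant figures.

t½ = ln 2 / λ = 0.69315 / 0.00673 ≈ 102.99 days.
Fraction remaining = 3.77/75.3 ≈ 0.050066.
n = log₂(75.3/3.77) = ln(19.973)/ln 2 ≈ 4.32 half-lives.
t = n × t½ = 4.32 × 102.99 ≈ 444.93 days.

445 days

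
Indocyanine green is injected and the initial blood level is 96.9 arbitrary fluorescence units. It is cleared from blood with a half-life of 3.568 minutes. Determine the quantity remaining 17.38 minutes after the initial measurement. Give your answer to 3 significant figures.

3.31 arbitrary fluorescence units

Number of half-lives: n = 17.38/3.568 ≈ 4.8711.
Remaining = 96.9 × (1/2)^4.8711 = 96.9 × 0.034171 ≈ 3.3112 arbitrary fluorescence units.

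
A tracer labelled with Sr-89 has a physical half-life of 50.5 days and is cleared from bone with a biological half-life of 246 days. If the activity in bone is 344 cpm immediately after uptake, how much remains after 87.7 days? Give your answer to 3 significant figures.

1/t_eff = 1/t_phys + 1/t_biol = 1/50.5 + 1/246 = 0.023867 per day.
t_eff = 50.5 × 246 / (50.5 + 246) ≈ 41.899 days.
Remaining = 344 × (1/2)^(87.7/41.899) = 344 × (1/2)^2.0931 ≈ 80.623 cpm.

80.6 cpm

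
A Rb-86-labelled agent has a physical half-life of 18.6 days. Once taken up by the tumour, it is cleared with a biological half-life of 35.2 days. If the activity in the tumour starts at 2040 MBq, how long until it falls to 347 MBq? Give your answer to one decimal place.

1/t_eff = 1/t_phys + 1/t_biol = 1/18.6 + 1/35.2 = 0.082173 per day.
t_eff = 18.6 × 35.2 / (18.6 + 35.2) ≈ 12.17 days.
n = log₂(2040/347) ≈ 2.5556; t = 2.5556 × 12.17 ≈ 31.1 days.

31.1 days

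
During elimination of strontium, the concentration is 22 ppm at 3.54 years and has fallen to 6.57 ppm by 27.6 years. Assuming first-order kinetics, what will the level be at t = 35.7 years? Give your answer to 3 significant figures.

Over Δt = 27.6 − 3.54 = 24.06 years, the level fell by a factor of 22/6.57 ≈ 3.3486.
n = log₂(3.3486) ≈ 1.7435 half-lives, so t½ = 24.06/1.7435 ≈ 13.8 years.
From t = 27.6 to t = 35.7: 6.57 × (1/2)^((35.7−27.6)/13.8) ≈ 4.3739 ppm.

4.37 ppm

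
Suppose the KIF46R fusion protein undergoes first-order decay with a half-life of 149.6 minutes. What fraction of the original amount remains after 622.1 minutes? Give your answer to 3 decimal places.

n = 622.1/149.6 ≈ 4.1584 half-lives.
Fraction remaining = (1/2)^4.1584 ≈ 0.056.

0.056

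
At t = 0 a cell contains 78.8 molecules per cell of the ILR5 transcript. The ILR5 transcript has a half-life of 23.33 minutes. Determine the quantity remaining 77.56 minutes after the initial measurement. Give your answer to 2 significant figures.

7.9 molecules per cell

Number of half-lives: n = 77.56/23.33 ≈ 3.3245.
Remaining = 78.8 × (1/2)^3.3245 = 78.8 × 0.099824 ≈ 7.8661 molecules per cell.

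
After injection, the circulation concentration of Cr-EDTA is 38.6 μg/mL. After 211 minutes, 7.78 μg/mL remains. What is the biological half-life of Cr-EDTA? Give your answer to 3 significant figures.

91.3 minutes

A/A₀ = 7.78/38.6 ≈ 0.20155.
n = log₂(4.9614) ≈ 2.3108 half-lives elapsed in 211 minutes.
t½ = 211/2.3108 ≈ 91.312 minutes.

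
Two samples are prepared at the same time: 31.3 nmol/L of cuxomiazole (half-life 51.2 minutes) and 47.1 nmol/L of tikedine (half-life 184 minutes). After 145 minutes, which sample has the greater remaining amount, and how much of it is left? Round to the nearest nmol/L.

cuxomiazole: 31.3 × (1/2)^2.832 ≈ 4.3956 nmol/L.
tikedine: 47.1 × (1/2)^0.78804 ≈ 27.277 nmol/L.
Tikedine has more remaining, at ≈ 27.277 nmol/L.

tikedine, 27 nmol/L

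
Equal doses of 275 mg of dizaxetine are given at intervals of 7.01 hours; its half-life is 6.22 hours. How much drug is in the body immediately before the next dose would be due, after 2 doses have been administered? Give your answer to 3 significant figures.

184 mg

The 2 doses were given 14.02, 7.01 hours ago.
Total = 275·(1/2)^(14.02/6.22) + 275·(1/2)^(7.01/6.22)
      = 57.651 + 125.91 ≈ 183.56 mg.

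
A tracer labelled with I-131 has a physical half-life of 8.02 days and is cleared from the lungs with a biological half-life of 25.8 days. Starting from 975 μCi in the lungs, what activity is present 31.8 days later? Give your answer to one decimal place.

26.6 μCi

1/t_eff = 1/t_phys + 1/t_biol = 1/8.02 + 1/25.8 = 0.16345 per day.
t_eff = 8.02 × 25.8 / (8.02 + 25.8) ≈ 6.1182 days.
Remaining = 975 × (1/2)^(31.8/6.1182) = 975 × (1/2)^5.1976 ≈ 26.568 μCi.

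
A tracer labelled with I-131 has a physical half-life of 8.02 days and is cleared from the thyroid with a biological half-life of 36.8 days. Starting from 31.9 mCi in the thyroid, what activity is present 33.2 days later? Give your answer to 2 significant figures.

0.97 mCi

1/t_eff = 1/t_phys + 1/t_biol = 1/8.02 + 1/36.8 = 0.15186 per day.
t_eff = 8.02 × 36.8 / (8.02 + 36.8) ≈ 6.5849 days.
Remaining = 31.9 × (1/2)^(33.2/6.5849) = 31.9 × (1/2)^5.0418 ≈ 0.96839 mCi.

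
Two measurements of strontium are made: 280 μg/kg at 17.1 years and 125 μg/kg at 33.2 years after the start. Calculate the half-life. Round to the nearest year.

14 years

Over Δt = 33.2 − 17.1 = 16.1 years, the level fell by a factor of 280/125 ≈ 2.24.
n = log₂(2.24) ≈ 1.1635 half-lives, so t½ = 16.1/1.1635 ≈ 13.838 years.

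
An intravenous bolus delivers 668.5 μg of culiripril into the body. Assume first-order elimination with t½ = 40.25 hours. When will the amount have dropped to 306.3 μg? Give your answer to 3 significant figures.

Fraction remaining = 306.3/668.5 ≈ 0.45819.
n = log₂(668.5/306.3) = ln(2.1825)/ln 2 ≈ 1.126 half-lives.
t = n × t½ = 1.126 × 40.25 ≈ 45.321 hours.

45.3 hours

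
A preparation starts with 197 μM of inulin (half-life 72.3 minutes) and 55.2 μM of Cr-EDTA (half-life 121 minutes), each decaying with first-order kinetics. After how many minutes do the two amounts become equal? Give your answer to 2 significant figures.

330 minutes

Set 197·(1/2)^(t/72.3) = 55.2·(1/2)^(t/121).
Taking log₂: log₂(197/55.2) = t·(1/72.3 − 1/121).
log₂(3.5688) = 1.8355; 1/72.3 − 1/121 = 0.0055668.
t = 1.8355 / 0.0055668 ≈ 329.71 minutes.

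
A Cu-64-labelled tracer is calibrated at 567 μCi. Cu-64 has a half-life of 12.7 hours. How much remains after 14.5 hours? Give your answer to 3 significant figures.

Number of half-lives: n = 14.5/12.7 ≈ 1.1417.
Remaining = 567 × (1/2)^1.1417 = 567 × 0.45322 ≈ 256.97 μCi.

257 μCi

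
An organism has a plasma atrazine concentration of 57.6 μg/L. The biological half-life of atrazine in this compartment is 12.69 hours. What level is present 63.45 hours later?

1.8 μg/L

Elapsed time is 5 half-lives (63.45/12.69).
Each half-life halves the amount: 57.6 × (1/2)^5 = 57.6/32 = 1.8 μg/L.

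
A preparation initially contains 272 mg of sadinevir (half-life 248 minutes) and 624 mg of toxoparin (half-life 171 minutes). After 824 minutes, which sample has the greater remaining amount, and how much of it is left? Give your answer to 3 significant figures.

sadinevir, 27.2 mg

sadinevir: 272 × (1/2)^3.3226 ≈ 27.188 mg.
toxoparin: 624 × (1/2)^4.8187 ≈ 22.111 mg.
Sadinevir has more remaining, at ≈ 27.188 mg.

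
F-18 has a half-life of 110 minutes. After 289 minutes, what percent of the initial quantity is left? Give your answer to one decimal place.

n = 289/110 ≈ 2.6273 half-lives.
Fraction remaining = (1/2)^2.6273 ≈ 0.16185, i.e. 16.185%.

16.2%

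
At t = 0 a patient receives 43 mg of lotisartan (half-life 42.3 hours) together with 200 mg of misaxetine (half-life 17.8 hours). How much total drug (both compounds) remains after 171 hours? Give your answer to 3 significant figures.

2.87 mg

lotisartan: 43 × (1/2)^(171/42.3) = 43 × (1/2)^4.0426 ≈ 2.6094 mg.
misaxetine: 200 × (1/2)^(171/17.8) = 200 × (1/2)^9.6067 ≈ 0.25651 mg.
Total = 2.6094 + 0.25651 ≈ 2.8659 mg.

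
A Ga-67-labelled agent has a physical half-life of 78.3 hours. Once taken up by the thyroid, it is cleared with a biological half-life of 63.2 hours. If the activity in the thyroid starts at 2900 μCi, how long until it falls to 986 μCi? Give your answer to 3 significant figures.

54.4 hours

1/t_eff = 1/t_phys + 1/t_biol = 1/78.3 + 1/63.2 = 0.028594 per hour.
t_eff = 78.3 × 63.2 / (78.3 + 63.2) ≈ 34.972 hours.
n = log₂(2900/986) ≈ 1.5564; t = 1.5564 × 34.972 ≈ 54.43 hours.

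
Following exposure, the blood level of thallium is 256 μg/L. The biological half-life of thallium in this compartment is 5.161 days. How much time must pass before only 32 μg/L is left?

15.483 days

32/256 = 1/8, so 3 half-lives have elapsed.
t = 3 × 5.161 = 15.483 days.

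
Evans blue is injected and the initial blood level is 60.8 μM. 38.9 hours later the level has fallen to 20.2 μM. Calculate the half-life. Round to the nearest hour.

24 hours

A/A₀ = 20.2/60.8 ≈ 0.33224.
n = log₂(3.0099) ≈ 1.5897 half-lives elapsed in 38.9 hours.
t½ = 38.9/1.5897 ≈ 24.47 hours.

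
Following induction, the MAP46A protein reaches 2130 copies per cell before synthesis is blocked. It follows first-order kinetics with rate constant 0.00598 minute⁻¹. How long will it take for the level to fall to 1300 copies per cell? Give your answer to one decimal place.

82.6 minutes

t½ = ln 2 / λ = 0.69315 / 0.00598 ≈ 115.91 minutes.
Fraction remaining = 1300/2130 ≈ 0.61033.
n = log₂(2130/1300) = ln(1.6385)/ln 2 ≈ 0.71234 half-lives.
t = n × t½ = 0.71234 × 115.91 ≈ 82.568 minutes.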